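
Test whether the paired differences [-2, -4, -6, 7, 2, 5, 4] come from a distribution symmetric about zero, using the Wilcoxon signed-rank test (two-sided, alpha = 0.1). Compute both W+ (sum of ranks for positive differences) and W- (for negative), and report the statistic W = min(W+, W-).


Step 1: Drop any zero differences (none here) and take |d_i|.
|d| = [2, 4, 6, 7, 2, 5, 4]
Step 2: Midrank |d_i| (ties get averaged ranks).
ranks: |2|->1.5, |4|->3.5, |6|->6, |7|->7, |2|->1.5, |5|->5, |4|->3.5
Step 3: Attach original signs; sum ranks with positive sign and with negative sign.
W+ = 7 + 1.5 + 5 + 3.5 = 17
W- = 1.5 + 3.5 + 6 = 11
(Check: W+ + W- = 28 should equal n(n+1)/2 = 28.)
Step 4: Test statistic W = min(W+, W-) = 11.
Step 5: Ties in |d|, so use the tie-corrected normal approximation.
        E[W] = n(n+1)/4 = 7*8/4 = 14.
        Tie groups: |d|=2 (t=2), |d|=4 (t=2); sum(t^3 - t) = 12.
        Var[W] = n(n+1)(2n+1)/24 - sum(t^3-t)/48 = 840/24 - 12/48 = 34.75.
        z = (W - E[W]) / sqrt(Var[W]) = (11 - 14) / 5.8949 = -0.5089.
        Two-sided p = 2*Phi(z) = 0.610813.
Step 6: alpha = 0.1. fail to reject H0.

W+ = 17, W- = 11, W = min = 11, p = 0.610813, fail to reject H0.


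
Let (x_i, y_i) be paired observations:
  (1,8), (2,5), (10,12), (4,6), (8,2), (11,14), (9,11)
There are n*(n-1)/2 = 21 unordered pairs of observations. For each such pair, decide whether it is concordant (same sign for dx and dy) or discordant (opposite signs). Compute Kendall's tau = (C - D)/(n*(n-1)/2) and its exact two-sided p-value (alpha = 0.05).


Step 1: Enumerate the 21 unordered pairs (i,j) with i<j and classify each by sign(x_j-x_i) * sign(y_j-y_i).
  (1,2):dx=+1,dy=-3->D; (1,3):dx=+9,dy=+4->C; (1,4):dx=+3,dy=-2->D; (1,5):dx=+7,dy=-6->D
  (1,6):dx=+10,dy=+6->C; (1,7):dx=+8,dy=+3->C; (2,3):dx=+8,dy=+7->C; (2,4):dx=+2,dy=+1->C
  (2,5):dx=+6,dy=-3->D; (2,6):dx=+9,dy=+9->C; (2,7):dx=+7,dy=+6->C; (3,4):dx=-6,dy=-6->C
  (3,5):dx=-2,dy=-10->C; (3,6):dx=+1,dy=+2->C; (3,7):dx=-1,dy=-1->C; (4,5):dx=+4,dy=-4->D
  (4,6):dx=+7,dy=+8->C; (4,7):dx=+5,dy=+5->C; (5,6):dx=+3,dy=+12->C; (5,7):dx=+1,dy=+9->C
  (6,7):dx=-2,dy=-3->C
Step 2: C = 16, D = 5, total pairs = 21.
Step 3: tau = (C - D)/(n(n-1)/2) = (16 - 5)/21 = 0.523810.
Step 4: Exact two-sided p-value (enumerate n! = 5040 permutations of y under H0): p = 0.136111.
Step 5: alpha = 0.05. fail to reject H0.

tau_b = 0.5238 (C=16, D=5), p = 0.136111, fail to reject H0.


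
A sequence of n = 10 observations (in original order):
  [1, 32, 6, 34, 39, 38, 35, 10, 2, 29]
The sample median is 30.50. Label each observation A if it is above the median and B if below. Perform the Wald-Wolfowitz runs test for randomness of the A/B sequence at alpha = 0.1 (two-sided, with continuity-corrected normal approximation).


Step 1: Compute median = 30.50; label A = above, B = below.
Labels in order: BABAAAABBB  (n_A = 5, n_B = 5)
Step 2: Count runs R = 5.
Step 3: Under H0 (random ordering), E[R] = 2*n_A*n_B/(n_A+n_B) + 1 = 2*5*5/10 + 1 = 6.0000.
        Var[R] = 2*n_A*n_B*(2*n_A*n_B - n_A - n_B) / ((n_A+n_B)^2 * (n_A+n_B-1)) = 2000/900 = 2.2222.
        SD[R] = 1.4907.
Step 4: Continuity-corrected z = (R + 0.5 - E[R]) / SD[R] = (5 + 0.5 - 6.0000) / 1.4907 = -0.3354.
Step 5: Two-sided p-value via normal approximation = 2*(1 - Phi(|z|)) = 0.737316.
Step 6: alpha = 0.1. fail to reject H0.

R = 5, z = -0.3354, p = 0.737316, fail to reject H0.


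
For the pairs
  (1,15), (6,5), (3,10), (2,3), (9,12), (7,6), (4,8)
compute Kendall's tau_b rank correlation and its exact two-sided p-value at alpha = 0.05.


Step 1: Enumerate the 21 unordered pairs (i,j) with i<j and classify each by sign(x_j-x_i) * sign(y_j-y_i).
  (1,2):dx=+5,dy=-10->D; (1,3):dx=+2,dy=-5->D; (1,4):dx=+1,dy=-12->D; (1,5):dx=+8,dy=-3->D
  (1,6):dx=+6,dy=-9->D; (1,7):dx=+3,dy=-7->D; (2,3):dx=-3,dy=+5->D; (2,4):dx=-4,dy=-2->C
  (2,5):dx=+3,dy=+7->C; (2,6):dx=+1,dy=+1->C; (2,7):dx=-2,dy=+3->D; (3,4):dx=-1,dy=-7->C
  (3,5):dx=+6,dy=+2->C; (3,6):dx=+4,dy=-4->D; (3,7):dx=+1,dy=-2->D; (4,5):dx=+7,dy=+9->C
  (4,6):dx=+5,dy=+3->C; (4,7):dx=+2,dy=+5->C; (5,6):dx=-2,dy=-6->C; (5,7):dx=-5,dy=-4->C
  (6,7):dx=-3,dy=+2->D
Step 2: C = 10, D = 11, total pairs = 21.
Step 3: tau = (C - D)/(n(n-1)/2) = (10 - 11)/21 = -0.047619.
Step 4: Exact two-sided p-value (enumerate n! = 5040 permutations of y under H0): p = 1.000000.
Step 5: alpha = 0.05. fail to reject H0.

tau_b = -0.0476 (C=10, D=11), p = 1.000000, fail to reject H0.


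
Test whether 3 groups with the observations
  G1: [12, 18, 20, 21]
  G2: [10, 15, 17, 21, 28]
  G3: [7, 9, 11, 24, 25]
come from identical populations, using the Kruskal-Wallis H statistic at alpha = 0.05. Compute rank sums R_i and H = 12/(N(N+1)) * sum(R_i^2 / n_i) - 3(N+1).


Step 1: Combine all N = 14 observations and assign midranks.
sorted (value, group, rank): (7,G3,1), (9,G3,2), (10,G2,3), (11,G3,4), (12,G1,5), (15,G2,6), (17,G2,7), (18,G1,8), (20,G1,9), (21,G1,10.5), (21,G2,10.5), (24,G3,12), (25,G3,13), (28,G2,14)
Step 2: Sum ranks within each group.
R_1 = 32.5 (n_1 = 4)
R_2 = 40.5 (n_2 = 5)
R_3 = 32 (n_3 = 5)
Step 3: H = 12/(N(N+1)) * sum(R_i^2/n_i) - 3(N+1)
     = 12/(14*15) * (32.5^2/4 + 40.5^2/5 + 32^2/5) - 3*15
     = 0.057143 * 796.913 - 45
     = 0.537857.
Step 4: Ties present; correction factor C = 1 - 6/(14^3 - 14) = 0.997802. Corrected H = 0.537857 / 0.997802 = 0.539042.
Step 5: Under H0, H ~ chi^2(2); p-value = 0.763745.
Step 6: alpha = 0.05. fail to reject H0.

H = 0.5390, df = 2, p = 0.763745, fail to reject H0.


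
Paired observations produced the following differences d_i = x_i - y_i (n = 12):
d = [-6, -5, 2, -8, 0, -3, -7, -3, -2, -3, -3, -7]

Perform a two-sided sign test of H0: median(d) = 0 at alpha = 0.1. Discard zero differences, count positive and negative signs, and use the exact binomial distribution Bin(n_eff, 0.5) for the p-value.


Step 1: Discard zero differences. Original n = 12; n_eff = number of nonzero differences = 11.
Nonzero differences (with sign): -6, -5, +2, -8, -3, -7, -3, -2, -3, -3, -7
Step 2: Count signs: positive = 1, negative = 10.
Step 3: Under H0: P(positive) = 0.5, so the number of positives S ~ Bin(11, 0.5).
Step 4: Two-sided exact p-value = sum of Bin(11,0.5) probabilities at or below the observed probability = 0.011719.
Step 5: alpha = 0.1. reject H0.

n_eff = 11, pos = 1, neg = 10, p = 0.011719, reject H0.


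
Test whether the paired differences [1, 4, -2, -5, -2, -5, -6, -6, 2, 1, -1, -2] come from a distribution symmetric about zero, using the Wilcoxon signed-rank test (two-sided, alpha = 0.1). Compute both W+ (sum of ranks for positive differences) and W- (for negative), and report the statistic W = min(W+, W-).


Step 1: Drop any zero differences (none here) and take |d_i|.
|d| = [1, 4, 2, 5, 2, 5, 6, 6, 2, 1, 1, 2]
Step 2: Midrank |d_i| (ties get averaged ranks).
ranks: |1|->2, |4|->8, |2|->5.5, |5|->9.5, |2|->5.5, |5|->9.5, |6|->11.5, |6|->11.5, |2|->5.5, |1|->2, |1|->2, |2|->5.5
Step 3: Attach original signs; sum ranks with positive sign and with negative sign.
W+ = 2 + 8 + 5.5 + 2 = 17.5
W- = 5.5 + 9.5 + 5.5 + 9.5 + 11.5 + 11.5 + 2 + 5.5 = 60.5
(Check: W+ + W- = 78 should equal n(n+1)/2 = 78.)
Step 4: Test statistic W = min(W+, W-) = 17.5.
Step 5: Ties in |d|, so use the tie-corrected normal approximation.
        E[W] = n(n+1)/4 = 12*13/4 = 39.
        Tie groups: |d|=1 (t=3), |d|=2 (t=4), |d|=5 (t=2), |d|=6 (t=2); sum(t^3 - t) = 96.
        Var[W] = n(n+1)(2n+1)/24 - sum(t^3-t)/48 = 3900/24 - 96/48 = 160.5.
        z = (W - E[W]) / sqrt(Var[W]) = (17.5 - 39) / 12.6689 = -1.6971.
        Two-sided p = 2*Phi(z) = 0.089683.
Step 6: alpha = 0.1. reject H0.

W+ = 17.5, W- = 60.5, W = min = 17.5, p = 0.089683, reject H0.


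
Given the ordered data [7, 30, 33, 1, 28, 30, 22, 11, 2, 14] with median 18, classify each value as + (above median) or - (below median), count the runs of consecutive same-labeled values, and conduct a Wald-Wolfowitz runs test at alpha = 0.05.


Step 1: Compute median = 18; label A = above, B = below.
Labels in order: BAABAAABBB  (n_A = 5, n_B = 5)
Step 2: Count runs R = 5.
Step 3: Under H0 (random ordering), E[R] = 2*n_A*n_B/(n_A+n_B) + 1 = 2*5*5/10 + 1 = 6.0000.
        Var[R] = 2*n_A*n_B*(2*n_A*n_B - n_A - n_B) / ((n_A+n_B)^2 * (n_A+n_B-1)) = 2000/900 = 2.2222.
        SD[R] = 1.4907.
Step 4: Continuity-corrected z = (R + 0.5 - E[R]) / SD[R] = (5 + 0.5 - 6.0000) / 1.4907 = -0.3354.
Step 5: Two-sided p-value via normal approximation = 2*(1 - Phi(|z|)) = 0.737316.
Step 6: alpha = 0.05. fail to reject H0.

R = 5, z = -0.3354, p = 0.737316, fail to reject H0.


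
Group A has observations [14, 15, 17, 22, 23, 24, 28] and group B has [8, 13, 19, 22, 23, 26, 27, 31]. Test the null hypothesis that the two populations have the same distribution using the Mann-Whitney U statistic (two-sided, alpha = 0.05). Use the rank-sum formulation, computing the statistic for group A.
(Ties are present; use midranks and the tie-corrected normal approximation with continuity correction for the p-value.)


Step 1: Combine and sort all 15 observations; assign midranks.
sorted (value, group): (8,Y), (13,Y), (14,X), (15,X), (17,X), (19,Y), (22,X), (22,Y), (23,X), (23,Y), (24,X), (26,Y), (27,Y), (28,X), (31,Y)
ranks: 8->1, 13->2, 14->3, 15->4, 17->5, 19->6, 22->7.5, 22->7.5, 23->9.5, 23->9.5, 24->11, 26->12, 27->13, 28->14, 31->15
Step 2: Rank sum for X: R1 = 3 + 4 + 5 + 7.5 + 9.5 + 11 + 14 = 54.
Step 3: U_X = R1 - n1(n1+1)/2 = 54 - 7*8/2 = 54 - 28 = 26.
       U_Y = n1*n2 - U_X = 56 - 26 = 30.
Step 4: Ties are present, so use the tie-corrected normal approximation (with continuity correction) for the p-value.
Step 5: p-value = 0.861942; compare to alpha = 0.05. fail to reject H0.

U_X = 26, p = 0.861942, fail to reject H0 at alpha = 0.05.


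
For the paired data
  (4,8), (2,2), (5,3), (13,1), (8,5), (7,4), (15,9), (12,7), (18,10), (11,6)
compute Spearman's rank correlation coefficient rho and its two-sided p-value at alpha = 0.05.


Step 1: Rank x and y separately (midranks; no ties here).
rank(x): 4->2, 2->1, 5->3, 13->8, 8->5, 7->4, 15->9, 12->7, 18->10, 11->6
rank(y): 8->8, 2->2, 3->3, 1->1, 5->5, 4->4, 9->9, 7->7, 10->10, 6->6
Step 2: d_i = R_x(i) - R_y(i); compute d_i^2.
  (2-8)^2=36, (1-2)^2=1, (3-3)^2=0, (8-1)^2=49, (5-5)^2=0, (4-4)^2=0, (9-9)^2=0, (7-7)^2=0, (10-10)^2=0, (6-6)^2=0
sum(d^2) = 86.
Step 3: rho = 1 - 6*86 / (10*(10^2 - 1)) = 1 - 516/990 = 0.478788.
Step 4: Under H0, t = rho * sqrt((n-2)/(1-rho^2)) = 1.5425 ~ t(8).
Step 5: Two-sided p-value from the t-distribution with 8 df = 0.161523.
Step 6: alpha = 0.05. fail to reject H0.

rho = 0.4788, p = 0.161523, fail to reject H0 at alpha = 0.05.


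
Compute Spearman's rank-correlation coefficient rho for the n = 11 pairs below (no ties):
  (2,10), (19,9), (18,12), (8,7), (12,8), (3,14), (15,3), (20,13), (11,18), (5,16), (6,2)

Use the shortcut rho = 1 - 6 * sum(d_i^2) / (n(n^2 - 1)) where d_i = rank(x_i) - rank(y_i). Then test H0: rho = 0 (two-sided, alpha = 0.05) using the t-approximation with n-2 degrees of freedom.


Step 1: Rank x and y separately (midranks; no ties here).
rank(x): 2->1, 19->10, 18->9, 8->5, 12->7, 3->2, 15->8, 20->11, 11->6, 5->3, 6->4
rank(y): 10->6, 9->5, 12->7, 7->3, 8->4, 14->9, 3->2, 13->8, 18->11, 16->10, 2->1
Step 2: d_i = R_x(i) - R_y(i); compute d_i^2.
  (1-6)^2=25, (10-5)^2=25, (9-7)^2=4, (5-3)^2=4, (7-4)^2=9, (2-9)^2=49, (8-2)^2=36, (11-8)^2=9, (6-11)^2=25, (3-10)^2=49, (4-1)^2=9
sum(d^2) = 244.
Step 3: rho = 1 - 6*244 / (11*(11^2 - 1)) = 1 - 1464/1320 = -0.109091.
Step 4: Under H0, t = rho * sqrt((n-2)/(1-rho^2)) = -0.3292 ~ t(9).
Step 5: Two-sided p-value from the t-distribution with 9 df = 0.749509.
Step 6: alpha = 0.05. fail to reject H0.

rho = -0.1091, p = 0.749509, fail to reject H0 at alpha = 0.05.


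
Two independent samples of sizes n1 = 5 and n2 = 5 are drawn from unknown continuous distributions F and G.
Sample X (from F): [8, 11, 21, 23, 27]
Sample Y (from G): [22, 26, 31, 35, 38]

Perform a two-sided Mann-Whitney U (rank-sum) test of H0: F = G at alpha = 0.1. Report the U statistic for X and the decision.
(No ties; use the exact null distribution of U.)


Step 1: Combine and sort all 10 observations; assign midranks.
sorted (value, group): (8,X), (11,X), (21,X), (22,Y), (23,X), (26,Y), (27,X), (31,Y), (35,Y), (38,Y)
ranks: 8->1, 11->2, 21->3, 22->4, 23->5, 26->6, 27->7, 31->8, 35->9, 38->10
Step 2: Rank sum for X: R1 = 1 + 2 + 3 + 5 + 7 = 18.
Step 3: U_X = R1 - n1(n1+1)/2 = 18 - 5*6/2 = 18 - 15 = 3.
       U_Y = n1*n2 - U_X = 25 - 3 = 22.
Step 4: No ties, so the exact null distribution of U (based on enumerating the C(10,5) = 252 equally likely rank assignments) gives the two-sided p-value.
Step 5: p-value = 0.055556; compare to alpha = 0.1. reject H0.

U_X = 3, p = 0.055556, reject H0 at alpha = 0.1.


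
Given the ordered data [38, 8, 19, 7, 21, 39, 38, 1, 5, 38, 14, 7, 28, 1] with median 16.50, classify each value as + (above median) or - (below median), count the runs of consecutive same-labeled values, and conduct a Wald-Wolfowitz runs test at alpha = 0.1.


Step 1: Compute median = 16.50; label A = above, B = below.
Labels in order: ABABAAABBABBAB  (n_A = 7, n_B = 7)
Step 2: Count runs R = 10.
Step 3: Under H0 (random ordering), E[R] = 2*n_A*n_B/(n_A+n_B) + 1 = 2*7*7/14 + 1 = 8.0000.
        Var[R] = 2*n_A*n_B*(2*n_A*n_B - n_A - n_B) / ((n_A+n_B)^2 * (n_A+n_B-1)) = 8232/2548 = 3.2308.
        SD[R] = 1.7974.
Step 4: Continuity-corrected z = (R - 0.5 - E[R]) / SD[R] = (10 - 0.5 - 8.0000) / 1.7974 = 0.8345.
Step 5: Two-sided p-value via normal approximation = 2*(1 - Phi(|z|)) = 0.403986.
Step 6: alpha = 0.1. fail to reject H0.

R = 10, z = 0.8345, p = 0.403986, fail to reject H0.


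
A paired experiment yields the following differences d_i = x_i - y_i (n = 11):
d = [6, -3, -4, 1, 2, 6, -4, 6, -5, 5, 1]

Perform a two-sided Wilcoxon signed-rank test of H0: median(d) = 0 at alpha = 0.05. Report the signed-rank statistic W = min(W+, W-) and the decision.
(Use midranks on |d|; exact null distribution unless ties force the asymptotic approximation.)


Step 1: Drop any zero differences (none here) and take |d_i|.
|d| = [6, 3, 4, 1, 2, 6, 4, 6, 5, 5, 1]
Step 2: Midrank |d_i| (ties get averaged ranks).
ranks: |6|->10, |3|->4, |4|->5.5, |1|->1.5, |2|->3, |6|->10, |4|->5.5, |6|->10, |5|->7.5, |5|->7.5, |1|->1.5
Step 3: Attach original signs; sum ranks with positive sign and with negative sign.
W+ = 10 + 1.5 + 3 + 10 + 10 + 7.5 + 1.5 = 43.5
W- = 4 + 5.5 + 5.5 + 7.5 = 22.5
(Check: W+ + W- = 66 should equal n(n+1)/2 = 66.)
Step 4: Test statistic W = min(W+, W-) = 22.5.
Step 5: Ties in |d|, so use the tie-corrected normal approximation.
        E[W] = n(n+1)/4 = 11*12/4 = 33.
        Tie groups: |d|=1 (t=2), |d|=4 (t=2), |d|=5 (t=2), |d|=6 (t=3); sum(t^3 - t) = 42.
        Var[W] = n(n+1)(2n+1)/24 - sum(t^3-t)/48 = 3036/24 - 42/48 = 125.625.
        z = (W - E[W]) / sqrt(Var[W]) = (22.5 - 33) / 11.2083 = -0.9368.
        Two-sided p = 2*Phi(z) = 0.348857.
Step 6: alpha = 0.05. fail to reject H0.

W+ = 43.5, W- = 22.5, W = min = 22.5, p = 0.348857, fail to reject H0.


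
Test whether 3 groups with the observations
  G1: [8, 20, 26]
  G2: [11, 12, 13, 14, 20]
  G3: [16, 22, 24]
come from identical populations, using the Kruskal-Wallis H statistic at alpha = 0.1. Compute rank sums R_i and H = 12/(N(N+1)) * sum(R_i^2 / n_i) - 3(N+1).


Step 1: Combine all N = 11 observations and assign midranks.
sorted (value, group, rank): (8,G1,1), (11,G2,2), (12,G2,3), (13,G2,4), (14,G2,5), (16,G3,6), (20,G1,7.5), (20,G2,7.5), (22,G3,9), (24,G3,10), (26,G1,11)
Step 2: Sum ranks within each group.
R_1 = 19.5 (n_1 = 3)
R_2 = 21.5 (n_2 = 5)
R_3 = 25 (n_3 = 3)
Step 3: H = 12/(N(N+1)) * sum(R_i^2/n_i) - 3(N+1)
     = 12/(11*12) * (19.5^2/3 + 21.5^2/5 + 25^2/3) - 3*12
     = 0.090909 * 427.533 - 36
     = 2.866667.
Step 4: Ties present; correction factor C = 1 - 6/(11^3 - 11) = 0.995455. Corrected H = 2.866667 / 0.995455 = 2.879756.
Step 5: Under H0, H ~ chi^2(2); p-value = 0.236957.
Step 6: alpha = 0.1. fail to reject H0.

H = 2.8798, df = 2, p = 0.236957, fail to reject H0.


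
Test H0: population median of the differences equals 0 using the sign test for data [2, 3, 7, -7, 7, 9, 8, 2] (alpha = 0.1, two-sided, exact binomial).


Step 1: Discard zero differences. Original n = 8; n_eff = number of nonzero differences = 8.
Nonzero differences (with sign): +2, +3, +7, -7, +7, +9, +8, +2
Step 2: Count signs: positive = 7, negative = 1.
Step 3: Under H0: P(positive) = 0.5, so the number of positives S ~ Bin(8, 0.5).
Step 4: Two-sided exact p-value = sum of Bin(8,0.5) probabilities at or below the observed probability = 0.070312.
Step 5: alpha = 0.1. reject H0.

n_eff = 8, pos = 7, neg = 1, p = 0.070312, reject H0.


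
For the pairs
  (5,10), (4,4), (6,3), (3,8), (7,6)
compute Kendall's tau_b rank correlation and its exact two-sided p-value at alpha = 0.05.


Step 1: Enumerate the 10 unordered pairs (i,j) with i<j and classify each by sign(x_j-x_i) * sign(y_j-y_i).
  (1,2):dx=-1,dy=-6->C; (1,3):dx=+1,dy=-7->D; (1,4):dx=-2,dy=-2->C; (1,5):dx=+2,dy=-4->D
  (2,3):dx=+2,dy=-1->D; (2,4):dx=-1,dy=+4->D; (2,5):dx=+3,dy=+2->C; (3,4):dx=-3,dy=+5->D
  (3,5):dx=+1,dy=+3->C; (4,5):dx=+4,dy=-2->D
Step 2: C = 4, D = 6, total pairs = 10.
Step 3: tau = (C - D)/(n(n-1)/2) = (4 - 6)/10 = -0.200000.
Step 4: Exact two-sided p-value (enumerate n! = 120 permutations of y under H0): p = 0.816667.
Step 5: alpha = 0.05. fail to reject H0.

tau_b = -0.2000 (C=4, D=6), p = 0.816667, fail to reject H0.


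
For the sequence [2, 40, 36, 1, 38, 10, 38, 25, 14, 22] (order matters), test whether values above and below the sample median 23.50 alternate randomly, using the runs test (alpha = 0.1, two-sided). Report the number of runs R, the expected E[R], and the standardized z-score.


Step 1: Compute median = 23.50; label A = above, B = below.
Labels in order: BAABABAABB  (n_A = 5, n_B = 5)
Step 2: Count runs R = 7.
Step 3: Under H0 (random ordering), E[R] = 2*n_A*n_B/(n_A+n_B) + 1 = 2*5*5/10 + 1 = 6.0000.
        Var[R] = 2*n_A*n_B*(2*n_A*n_B - n_A - n_B) / ((n_A+n_B)^2 * (n_A+n_B-1)) = 2000/900 = 2.2222.
        SD[R] = 1.4907.
Step 4: Continuity-corrected z = (R - 0.5 - E[R]) / SD[R] = (7 - 0.5 - 6.0000) / 1.4907 = 0.3354.
Step 5: Two-sided p-value via normal approximation = 2*(1 - Phi(|z|)) = 0.737316.
Step 6: alpha = 0.1. fail to reject H0.

R = 7, z = 0.3354, p = 0.737316, fail to reject H0.


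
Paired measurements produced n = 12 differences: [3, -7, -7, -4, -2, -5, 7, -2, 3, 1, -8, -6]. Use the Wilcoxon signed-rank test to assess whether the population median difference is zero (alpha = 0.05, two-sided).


Step 1: Drop any zero differences (none here) and take |d_i|.
|d| = [3, 7, 7, 4, 2, 5, 7, 2, 3, 1, 8, 6]
Step 2: Midrank |d_i| (ties get averaged ranks).
ranks: |3|->4.5, |7|->10, |7|->10, |4|->6, |2|->2.5, |5|->7, |7|->10, |2|->2.5, |3|->4.5, |1|->1, |8|->12, |6|->8
Step 3: Attach original signs; sum ranks with positive sign and with negative sign.
W+ = 4.5 + 10 + 4.5 + 1 = 20
W- = 10 + 10 + 6 + 2.5 + 7 + 2.5 + 12 + 8 = 58
(Check: W+ + W- = 78 should equal n(n+1)/2 = 78.)
Step 4: Test statistic W = min(W+, W-) = 20.
Step 5: Ties in |d|, so use the tie-corrected normal approximation.
        E[W] = n(n+1)/4 = 12*13/4 = 39.
        Tie groups: |d|=2 (t=2), |d|=3 (t=2), |d|=7 (t=3); sum(t^3 - t) = 36.
        Var[W] = n(n+1)(2n+1)/24 - sum(t^3-t)/48 = 3900/24 - 36/48 = 161.75.
        z = (W - E[W]) / sqrt(Var[W]) = (20 - 39) / 12.7181 = -1.4939.
        Two-sided p = 2*Phi(z) = 0.135193.
Step 6: alpha = 0.05. fail to reject H0.

W+ = 20, W- = 58, W = min = 20, p = 0.135193, fail to reject H0.


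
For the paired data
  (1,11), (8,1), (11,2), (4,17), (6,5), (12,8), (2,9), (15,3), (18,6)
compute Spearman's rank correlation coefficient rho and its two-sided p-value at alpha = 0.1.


Step 1: Rank x and y separately (midranks; no ties here).
rank(x): 1->1, 8->5, 11->6, 4->3, 6->4, 12->7, 2->2, 15->8, 18->9
rank(y): 11->8, 1->1, 2->2, 17->9, 5->4, 8->6, 9->7, 3->3, 6->5
Step 2: d_i = R_x(i) - R_y(i); compute d_i^2.
  (1-8)^2=49, (5-1)^2=16, (6-2)^2=16, (3-9)^2=36, (4-4)^2=0, (7-6)^2=1, (2-7)^2=25, (8-3)^2=25, (9-5)^2=16
sum(d^2) = 184.
Step 3: rho = 1 - 6*184 / (9*(9^2 - 1)) = 1 - 1104/720 = -0.533333.
Step 4: Under H0, t = rho * sqrt((n-2)/(1-rho^2)) = -1.6681 ~ t(7).
Step 5: Two-sided p-value from the t-distribution with 7 df = 0.139227.
Step 6: alpha = 0.1. fail to reject H0.

rho = -0.5333, p = 0.139227, fail to reject H0 at alpha = 0.1.


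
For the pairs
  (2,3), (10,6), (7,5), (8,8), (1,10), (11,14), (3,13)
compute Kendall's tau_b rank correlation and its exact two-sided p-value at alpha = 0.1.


Step 1: Enumerate the 21 unordered pairs (i,j) with i<j and classify each by sign(x_j-x_i) * sign(y_j-y_i).
  (1,2):dx=+8,dy=+3->C; (1,3):dx=+5,dy=+2->C; (1,4):dx=+6,dy=+5->C; (1,5):dx=-1,dy=+7->D
  (1,6):dx=+9,dy=+11->C; (1,7):dx=+1,dy=+10->C; (2,3):dx=-3,dy=-1->C; (2,4):dx=-2,dy=+2->D
  (2,5):dx=-9,dy=+4->D; (2,6):dx=+1,dy=+8->C; (2,7):dx=-7,dy=+7->D; (3,4):dx=+1,dy=+3->C
  (3,5):dx=-6,dy=+5->D; (3,6):dx=+4,dy=+9->C; (3,7):dx=-4,dy=+8->D; (4,5):dx=-7,dy=+2->D
  (4,6):dx=+3,dy=+6->C; (4,7):dx=-5,dy=+5->D; (5,6):dx=+10,dy=+4->C; (5,7):dx=+2,dy=+3->C
  (6,7):dx=-8,dy=-1->C
Step 2: C = 13, D = 8, total pairs = 21.
Step 3: tau = (C - D)/(n(n-1)/2) = (13 - 8)/21 = 0.238095.
Step 4: Exact two-sided p-value (enumerate n! = 5040 permutations of y under H0): p = 0.561905.
Step 5: alpha = 0.1. fail to reject H0.

tau_b = 0.2381 (C=13, D=8), p = 0.561905, fail to reject H0.


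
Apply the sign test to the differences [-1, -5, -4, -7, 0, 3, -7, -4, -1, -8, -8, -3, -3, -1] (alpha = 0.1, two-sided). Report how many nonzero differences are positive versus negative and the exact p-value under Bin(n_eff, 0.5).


Step 1: Discard zero differences. Original n = 14; n_eff = number of nonzero differences = 13.
Nonzero differences (with sign): -1, -5, -4, -7, +3, -7, -4, -1, -8, -8, -3, -3, -1
Step 2: Count signs: positive = 1, negative = 12.
Step 3: Under H0: P(positive) = 0.5, so the number of positives S ~ Bin(13, 0.5).
Step 4: Two-sided exact p-value = sum of Bin(13,0.5) probabilities at or below the observed probability = 0.003418.
Step 5: alpha = 0.1. reject H0.

n_eff = 13, pos = 1, neg = 12, p = 0.003418, reject H0.


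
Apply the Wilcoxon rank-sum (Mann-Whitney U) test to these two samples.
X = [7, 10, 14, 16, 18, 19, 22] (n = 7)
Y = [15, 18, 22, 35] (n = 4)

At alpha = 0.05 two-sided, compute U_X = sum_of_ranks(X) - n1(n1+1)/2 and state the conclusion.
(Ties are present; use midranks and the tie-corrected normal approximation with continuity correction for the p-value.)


Step 1: Combine and sort all 11 observations; assign midranks.
sorted (value, group): (7,X), (10,X), (14,X), (15,Y), (16,X), (18,X), (18,Y), (19,X), (22,X), (22,Y), (35,Y)
ranks: 7->1, 10->2, 14->3, 15->4, 16->5, 18->6.5, 18->6.5, 19->8, 22->9.5, 22->9.5, 35->11
Step 2: Rank sum for X: R1 = 1 + 2 + 3 + 5 + 6.5 + 8 + 9.5 = 35.
Step 3: U_X = R1 - n1(n1+1)/2 = 35 - 7*8/2 = 35 - 28 = 7.
       U_Y = n1*n2 - U_X = 28 - 7 = 21.
Step 4: Ties are present, so use the tie-corrected normal approximation (with continuity correction) for the p-value.
Step 5: p-value = 0.217200; compare to alpha = 0.05. fail to reject H0.

U_X = 7, p = 0.217200, fail to reject H0 at alpha = 0.05.


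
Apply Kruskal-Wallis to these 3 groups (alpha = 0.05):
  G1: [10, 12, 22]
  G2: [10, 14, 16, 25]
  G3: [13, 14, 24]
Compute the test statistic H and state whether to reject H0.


Step 1: Combine all N = 10 observations and assign midranks.
sorted (value, group, rank): (10,G1,1.5), (10,G2,1.5), (12,G1,3), (13,G3,4), (14,G2,5.5), (14,G3,5.5), (16,G2,7), (22,G1,8), (24,G3,9), (25,G2,10)
Step 2: Sum ranks within each group.
R_1 = 12.5 (n_1 = 3)
R_2 = 24 (n_2 = 4)
R_3 = 18.5 (n_3 = 3)
Step 3: H = 12/(N(N+1)) * sum(R_i^2/n_i) - 3(N+1)
     = 12/(10*11) * (12.5^2/3 + 24^2/4 + 18.5^2/3) - 3*11
     = 0.109091 * 310.167 - 33
     = 0.836364.
Step 4: Ties present; correction factor C = 1 - 12/(10^3 - 10) = 0.987879. Corrected H = 0.836364 / 0.987879 = 0.846626.
Step 5: Under H0, H ~ chi^2(2); p-value = 0.654874.
Step 6: alpha = 0.05. fail to reject H0.

H = 0.8466, df = 2, p = 0.654874, fail to reject H0.


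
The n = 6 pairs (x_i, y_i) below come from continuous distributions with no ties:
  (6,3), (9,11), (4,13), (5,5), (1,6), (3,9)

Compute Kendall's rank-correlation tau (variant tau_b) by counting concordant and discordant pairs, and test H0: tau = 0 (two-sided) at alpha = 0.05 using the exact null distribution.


Step 1: Enumerate the 15 unordered pairs (i,j) with i<j and classify each by sign(x_j-x_i) * sign(y_j-y_i).
  (1,2):dx=+3,dy=+8->C; (1,3):dx=-2,dy=+10->D; (1,4):dx=-1,dy=+2->D; (1,5):dx=-5,dy=+3->D
  (1,6):dx=-3,dy=+6->D; (2,3):dx=-5,dy=+2->D; (2,4):dx=-4,dy=-6->C; (2,5):dx=-8,dy=-5->C
  (2,6):dx=-6,dy=-2->C; (3,4):dx=+1,dy=-8->D; (3,5):dx=-3,dy=-7->C; (3,6):dx=-1,dy=-4->C
  (4,5):dx=-4,dy=+1->D; (4,6):dx=-2,dy=+4->D; (5,6):dx=+2,dy=+3->C
Step 2: C = 7, D = 8, total pairs = 15.
Step 3: tau = (C - D)/(n(n-1)/2) = (7 - 8)/15 = -0.066667.
Step 4: Exact two-sided p-value (enumerate n! = 720 permutations of y under H0): p = 1.000000.
Step 5: alpha = 0.05. fail to reject H0.

tau_b = -0.0667 (C=7, D=8), p = 1.000000, fail to reject H0.


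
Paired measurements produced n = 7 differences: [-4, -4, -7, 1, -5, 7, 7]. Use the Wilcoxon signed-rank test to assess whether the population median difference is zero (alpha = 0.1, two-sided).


Step 1: Drop any zero differences (none here) and take |d_i|.
|d| = [4, 4, 7, 1, 5, 7, 7]
Step 2: Midrank |d_i| (ties get averaged ranks).
ranks: |4|->2.5, |4|->2.5, |7|->6, |1|->1, |5|->4, |7|->6, |7|->6
Step 3: Attach original signs; sum ranks with positive sign and with negative sign.
W+ = 1 + 6 + 6 = 13
W- = 2.5 + 2.5 + 6 + 4 = 15
(Check: W+ + W- = 28 should equal n(n+1)/2 = 28.)
Step 4: Test statistic W = min(W+, W-) = 13.
Step 5: Ties in |d|, so use the tie-corrected normal approximation.
        E[W] = n(n+1)/4 = 7*8/4 = 14.
        Tie groups: |d|=4 (t=2), |d|=7 (t=3); sum(t^3 - t) = 30.
        Var[W] = n(n+1)(2n+1)/24 - sum(t^3-t)/48 = 840/24 - 30/48 = 34.375.
        z = (W - E[W]) / sqrt(Var[W]) = (13 - 14) / 5.8630 = -0.1706.
        Two-sided p = 2*Phi(z) = 0.864569.
Step 6: alpha = 0.1. fail to reject H0.

W+ = 13, W- = 15, W = min = 13, p = 0.864569, fail to reject H0.


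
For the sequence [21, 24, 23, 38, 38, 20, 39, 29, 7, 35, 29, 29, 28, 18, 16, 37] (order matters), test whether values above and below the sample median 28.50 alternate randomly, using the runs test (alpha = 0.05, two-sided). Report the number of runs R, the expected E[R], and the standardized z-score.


Step 1: Compute median = 28.50; label A = above, B = below.
Labels in order: BBBAABAABAAABBBA  (n_A = 8, n_B = 8)
Step 2: Count runs R = 8.
Step 3: Under H0 (random ordering), E[R] = 2*n_A*n_B/(n_A+n_B) + 1 = 2*8*8/16 + 1 = 9.0000.
        Var[R] = 2*n_A*n_B*(2*n_A*n_B - n_A - n_B) / ((n_A+n_B)^2 * (n_A+n_B-1)) = 14336/3840 = 3.7333.
        SD[R] = 1.9322.
Step 4: Continuity-corrected z = (R + 0.5 - E[R]) / SD[R] = (8 + 0.5 - 9.0000) / 1.9322 = -0.2588.
Step 5: Two-sided p-value via normal approximation = 2*(1 - Phi(|z|)) = 0.795809.
Step 6: alpha = 0.05. fail to reject H0.

R = 8, z = -0.2588, p = 0.795809, fail to reject H0.


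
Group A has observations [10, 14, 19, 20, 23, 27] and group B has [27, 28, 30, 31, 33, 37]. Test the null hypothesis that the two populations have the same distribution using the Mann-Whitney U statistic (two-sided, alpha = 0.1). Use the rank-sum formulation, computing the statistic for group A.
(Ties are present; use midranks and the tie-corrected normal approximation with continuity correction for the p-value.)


Step 1: Combine and sort all 12 observations; assign midranks.
sorted (value, group): (10,X), (14,X), (19,X), (20,X), (23,X), (27,X), (27,Y), (28,Y), (30,Y), (31,Y), (33,Y), (37,Y)
ranks: 10->1, 14->2, 19->3, 20->4, 23->5, 27->6.5, 27->6.5, 28->8, 30->9, 31->10, 33->11, 37->12
Step 2: Rank sum for X: R1 = 1 + 2 + 3 + 4 + 5 + 6.5 = 21.5.
Step 3: U_X = R1 - n1(n1+1)/2 = 21.5 - 6*7/2 = 21.5 - 21 = 0.5.
       U_Y = n1*n2 - U_X = 36 - 0.5 = 35.5.
Step 4: Ties are present, so use the tie-corrected normal approximation (with continuity correction) for the p-value.
Step 5: p-value = 0.006392; compare to alpha = 0.1. reject H0.

U_X = 0.5, p = 0.006392, reject H0 at alpha = 0.1.


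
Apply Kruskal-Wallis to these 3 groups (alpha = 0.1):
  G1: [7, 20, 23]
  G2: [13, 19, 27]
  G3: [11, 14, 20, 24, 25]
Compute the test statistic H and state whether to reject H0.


Step 1: Combine all N = 11 observations and assign midranks.
sorted (value, group, rank): (7,G1,1), (11,G3,2), (13,G2,3), (14,G3,4), (19,G2,5), (20,G1,6.5), (20,G3,6.5), (23,G1,8), (24,G3,9), (25,G3,10), (27,G2,11)
Step 2: Sum ranks within each group.
R_1 = 15.5 (n_1 = 3)
R_2 = 19 (n_2 = 3)
R_3 = 31.5 (n_3 = 5)
Step 3: H = 12/(N(N+1)) * sum(R_i^2/n_i) - 3(N+1)
     = 12/(11*12) * (15.5^2/3 + 19^2/3 + 31.5^2/5) - 3*12
     = 0.090909 * 398.867 - 36
     = 0.260606.
Step 4: Ties present; correction factor C = 1 - 6/(11^3 - 11) = 0.995455. Corrected H = 0.260606 / 0.995455 = 0.261796.
Step 5: Under H0, H ~ chi^2(2); p-value = 0.877307.
Step 6: alpha = 0.1. fail to reject H0.

H = 0.2618, df = 2, p = 0.877307, fail to reject H0.


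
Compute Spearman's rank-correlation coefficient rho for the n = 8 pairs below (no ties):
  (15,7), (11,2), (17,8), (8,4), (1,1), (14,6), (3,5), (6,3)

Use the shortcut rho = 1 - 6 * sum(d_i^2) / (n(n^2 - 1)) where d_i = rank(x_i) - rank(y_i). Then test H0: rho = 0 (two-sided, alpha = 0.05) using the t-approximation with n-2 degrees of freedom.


Step 1: Rank x and y separately (midranks; no ties here).
rank(x): 15->7, 11->5, 17->8, 8->4, 1->1, 14->6, 3->2, 6->3
rank(y): 7->7, 2->2, 8->8, 4->4, 1->1, 6->6, 5->5, 3->3
Step 2: d_i = R_x(i) - R_y(i); compute d_i^2.
  (7-7)^2=0, (5-2)^2=9, (8-8)^2=0, (4-4)^2=0, (1-1)^2=0, (6-6)^2=0, (2-5)^2=9, (3-3)^2=0
sum(d^2) = 18.
Step 3: rho = 1 - 6*18 / (8*(8^2 - 1)) = 1 - 108/504 = 0.785714.
Step 4: Under H0, t = rho * sqrt((n-2)/(1-rho^2)) = 3.1113 ~ t(6).
Step 5: Two-sided p-value from the t-distribution with 6 df = 0.020815.
Step 6: alpha = 0.05. reject H0.

rho = 0.7857, p = 0.020815, reject H0 at alpha = 0.05.


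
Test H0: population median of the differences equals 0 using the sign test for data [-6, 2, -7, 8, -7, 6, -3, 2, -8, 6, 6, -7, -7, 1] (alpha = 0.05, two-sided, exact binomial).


Step 1: Discard zero differences. Original n = 14; n_eff = number of nonzero differences = 14.
Nonzero differences (with sign): -6, +2, -7, +8, -7, +6, -3, +2, -8, +6, +6, -7, -7, +1
Step 2: Count signs: positive = 7, negative = 7.
Step 3: Under H0: P(positive) = 0.5, so the number of positives S ~ Bin(14, 0.5).
Step 4: Two-sided exact p-value = sum of Bin(14,0.5) probabilities at or below the observed probability = 1.000000.
Step 5: alpha = 0.05. fail to reject H0.

n_eff = 14, pos = 7, neg = 7, p = 1.000000, fail to reject H0.


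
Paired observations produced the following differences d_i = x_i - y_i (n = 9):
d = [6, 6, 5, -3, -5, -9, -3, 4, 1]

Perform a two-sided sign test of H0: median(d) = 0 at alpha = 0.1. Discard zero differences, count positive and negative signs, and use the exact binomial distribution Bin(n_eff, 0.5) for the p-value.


Step 1: Discard zero differences. Original n = 9; n_eff = number of nonzero differences = 9.
Nonzero differences (with sign): +6, +6, +5, -3, -5, -9, -3, +4, +1
Step 2: Count signs: positive = 5, negative = 4.
Step 3: Under H0: P(positive) = 0.5, so the number of positives S ~ Bin(9, 0.5).
Step 4: Two-sided exact p-value = sum of Bin(9,0.5) probabilities at or below the observed probability = 1.000000.
Step 5: alpha = 0.1. fail to reject H0.

n_eff = 9, pos = 5, neg = 4, p = 1.000000, fail to reject H0.


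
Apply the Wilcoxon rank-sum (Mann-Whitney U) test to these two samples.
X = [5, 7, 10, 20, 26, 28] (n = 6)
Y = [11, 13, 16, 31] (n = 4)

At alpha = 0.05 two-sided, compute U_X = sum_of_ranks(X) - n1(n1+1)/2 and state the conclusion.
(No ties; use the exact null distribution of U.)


Step 1: Combine and sort all 10 observations; assign midranks.
sorted (value, group): (5,X), (7,X), (10,X), (11,Y), (13,Y), (16,Y), (20,X), (26,X), (28,X), (31,Y)
ranks: 5->1, 7->2, 10->3, 11->4, 13->5, 16->6, 20->7, 26->8, 28->9, 31->10
Step 2: Rank sum for X: R1 = 1 + 2 + 3 + 7 + 8 + 9 = 30.
Step 3: U_X = R1 - n1(n1+1)/2 = 30 - 6*7/2 = 30 - 21 = 9.
       U_Y = n1*n2 - U_X = 24 - 9 = 15.
Step 4: No ties, so the exact null distribution of U (based on enumerating the C(10,6) = 210 equally likely rank assignments) gives the two-sided p-value.
Step 5: p-value = 0.609524; compare to alpha = 0.05. fail to reject H0.

U_X = 9, p = 0.609524, fail to reject H0 at alpha = 0.05.


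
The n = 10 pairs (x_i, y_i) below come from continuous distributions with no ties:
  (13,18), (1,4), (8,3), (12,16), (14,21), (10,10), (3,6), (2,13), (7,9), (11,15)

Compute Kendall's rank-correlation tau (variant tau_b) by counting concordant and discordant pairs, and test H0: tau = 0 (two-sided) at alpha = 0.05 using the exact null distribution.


Step 1: Enumerate the 45 unordered pairs (i,j) with i<j and classify each by sign(x_j-x_i) * sign(y_j-y_i).
  (1,2):dx=-12,dy=-14->C; (1,3):dx=-5,dy=-15->C; (1,4):dx=-1,dy=-2->C; (1,5):dx=+1,dy=+3->C
  (1,6):dx=-3,dy=-8->C; (1,7):dx=-10,dy=-12->C; (1,8):dx=-11,dy=-5->C; (1,9):dx=-6,dy=-9->C
  (1,10):dx=-2,dy=-3->C; (2,3):dx=+7,dy=-1->D; (2,4):dx=+11,dy=+12->C; (2,5):dx=+13,dy=+17->C
  (2,6):dx=+9,dy=+6->C; (2,7):dx=+2,dy=+2->C; (2,8):dx=+1,dy=+9->C; (2,9):dx=+6,dy=+5->C
  (2,10):dx=+10,dy=+11->C; (3,4):dx=+4,dy=+13->C; (3,5):dx=+6,dy=+18->C; (3,6):dx=+2,dy=+7->C
  (3,7):dx=-5,dy=+3->D; (3,8):dx=-6,dy=+10->D; (3,9):dx=-1,dy=+6->D; (3,10):dx=+3,dy=+12->C
  (4,5):dx=+2,dy=+5->C; (4,6):dx=-2,dy=-6->C; (4,7):dx=-9,dy=-10->C; (4,8):dx=-10,dy=-3->C
  (4,9):dx=-5,dy=-7->C; (4,10):dx=-1,dy=-1->C; (5,6):dx=-4,dy=-11->C; (5,7):dx=-11,dy=-15->C
  (5,8):dx=-12,dy=-8->C; (5,9):dx=-7,dy=-12->C; (5,10):dx=-3,dy=-6->C; (6,7):dx=-7,dy=-4->C
  (6,8):dx=-8,dy=+3->D; (6,9):dx=-3,dy=-1->C; (6,10):dx=+1,dy=+5->C; (7,8):dx=-1,dy=+7->D
  (7,9):dx=+4,dy=+3->C; (7,10):dx=+8,dy=+9->C; (8,9):dx=+5,dy=-4->D; (8,10):dx=+9,dy=+2->C
  (9,10):dx=+4,dy=+6->C
Step 2: C = 38, D = 7, total pairs = 45.
Step 3: tau = (C - D)/(n(n-1)/2) = (38 - 7)/45 = 0.688889.
Step 4: Exact two-sided p-value (enumerate n! = 3628800 permutations of y under H0): p = 0.004687.
Step 5: alpha = 0.05. reject H0.

tau_b = 0.6889 (C=38, D=7), p = 0.004687, reject H0.


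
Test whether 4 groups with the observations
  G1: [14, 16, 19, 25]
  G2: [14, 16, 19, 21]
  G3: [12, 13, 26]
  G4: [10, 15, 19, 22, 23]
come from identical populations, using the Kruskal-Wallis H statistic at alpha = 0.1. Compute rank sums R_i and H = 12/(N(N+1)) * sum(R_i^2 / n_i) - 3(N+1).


Step 1: Combine all N = 16 observations and assign midranks.
sorted (value, group, rank): (10,G4,1), (12,G3,2), (13,G3,3), (14,G1,4.5), (14,G2,4.5), (15,G4,6), (16,G1,7.5), (16,G2,7.5), (19,G1,10), (19,G2,10), (19,G4,10), (21,G2,12), (22,G4,13), (23,G4,14), (25,G1,15), (26,G3,16)
Step 2: Sum ranks within each group.
R_1 = 37 (n_1 = 4)
R_2 = 34 (n_2 = 4)
R_3 = 21 (n_3 = 3)
R_4 = 44 (n_4 = 5)
Step 3: H = 12/(N(N+1)) * sum(R_i^2/n_i) - 3(N+1)
     = 12/(16*17) * (37^2/4 + 34^2/4 + 21^2/3 + 44^2/5) - 3*17
     = 0.044118 * 1165.45 - 51
     = 0.416912.
Step 4: Ties present; correction factor C = 1 - 36/(16^3 - 16) = 0.991176. Corrected H = 0.416912 / 0.991176 = 0.420623.
Step 5: Under H0, H ~ chi^2(3); p-value = 0.935950.
Step 6: alpha = 0.1. fail to reject H0.

H = 0.4206, df = 3, p = 0.935950, fail to reject H0.


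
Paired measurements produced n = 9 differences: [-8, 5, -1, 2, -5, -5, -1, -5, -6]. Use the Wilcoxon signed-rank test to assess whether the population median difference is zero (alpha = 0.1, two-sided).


Step 1: Drop any zero differences (none here) and take |d_i|.
|d| = [8, 5, 1, 2, 5, 5, 1, 5, 6]
Step 2: Midrank |d_i| (ties get averaged ranks).
ranks: |8|->9, |5|->5.5, |1|->1.5, |2|->3, |5|->5.5, |5|->5.5, |1|->1.5, |5|->5.5, |6|->8
Step 3: Attach original signs; sum ranks with positive sign and with negative sign.
W+ = 5.5 + 3 = 8.5
W- = 9 + 1.5 + 5.5 + 5.5 + 1.5 + 5.5 + 8 = 36.5
(Check: W+ + W- = 45 should equal n(n+1)/2 = 45.)
Step 4: Test statistic W = min(W+, W-) = 8.5.
Step 5: Ties in |d|, so use the tie-corrected normal approximation.
        E[W] = n(n+1)/4 = 9*10/4 = 22.5.
        Tie groups: |d|=1 (t=2), |d|=5 (t=4); sum(t^3 - t) = 66.
        Var[W] = n(n+1)(2n+1)/24 - sum(t^3-t)/48 = 1710/24 - 66/48 = 69.875.
        z = (W - E[W]) / sqrt(Var[W]) = (8.5 - 22.5) / 8.3591 = -1.6748.
        Two-sided p = 2*Phi(z) = 0.093970.
Step 6: alpha = 0.1. reject H0.

W+ = 8.5, W- = 36.5, W = min = 8.5, p = 0.093970, reject H0.


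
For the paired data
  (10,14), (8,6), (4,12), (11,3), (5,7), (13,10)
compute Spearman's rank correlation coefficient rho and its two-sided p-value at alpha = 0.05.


Step 1: Rank x and y separately (midranks; no ties here).
rank(x): 10->4, 8->3, 4->1, 11->5, 5->2, 13->6
rank(y): 14->6, 6->2, 12->5, 3->1, 7->3, 10->4
Step 2: d_i = R_x(i) - R_y(i); compute d_i^2.
  (4-6)^2=4, (3-2)^2=1, (1-5)^2=16, (5-1)^2=16, (2-3)^2=1, (6-4)^2=4
sum(d^2) = 42.
Step 3: rho = 1 - 6*42 / (6*(6^2 - 1)) = 1 - 252/210 = -0.200000.
Step 4: Under H0, t = rho * sqrt((n-2)/(1-rho^2)) = -0.4082 ~ t(4).
Step 5: Two-sided p-value from the t-distribution with 4 df = 0.704000.
Step 6: alpha = 0.05. fail to reject H0.

rho = -0.2000, p = 0.704000, fail to reject H0 at alpha = 0.05.


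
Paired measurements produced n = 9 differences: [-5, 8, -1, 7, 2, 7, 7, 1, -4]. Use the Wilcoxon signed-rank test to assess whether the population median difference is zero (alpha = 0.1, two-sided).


Step 1: Drop any zero differences (none here) and take |d_i|.
|d| = [5, 8, 1, 7, 2, 7, 7, 1, 4]
Step 2: Midrank |d_i| (ties get averaged ranks).
ranks: |5|->5, |8|->9, |1|->1.5, |7|->7, |2|->3, |7|->7, |7|->7, |1|->1.5, |4|->4
Step 3: Attach original signs; sum ranks with positive sign and with negative sign.
W+ = 9 + 7 + 3 + 7 + 7 + 1.5 = 34.5
W- = 5 + 1.5 + 4 = 10.5
(Check: W+ + W- = 45 should equal n(n+1)/2 = 45.)
Step 4: Test statistic W = min(W+, W-) = 10.5.
Step 5: Ties in |d|, so use the tie-corrected normal approximation.
        E[W] = n(n+1)/4 = 9*10/4 = 22.5.
        Tie groups: |d|=1 (t=2), |d|=7 (t=3); sum(t^3 - t) = 30.
        Var[W] = n(n+1)(2n+1)/24 - sum(t^3-t)/48 = 1710/24 - 30/48 = 70.625.
        z = (W - E[W]) / sqrt(Var[W]) = (10.5 - 22.5) / 8.4039 = -1.4279.
        Two-sided p = 2*Phi(z) = 0.153317.
Step 6: alpha = 0.1. fail to reject H0.

W+ = 34.5, W- = 10.5, W = min = 10.5, p = 0.153317, fail to reject H0.


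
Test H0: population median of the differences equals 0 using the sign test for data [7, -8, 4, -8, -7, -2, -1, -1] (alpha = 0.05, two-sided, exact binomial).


Step 1: Discard zero differences. Original n = 8; n_eff = number of nonzero differences = 8.
Nonzero differences (with sign): +7, -8, +4, -8, -7, -2, -1, -1
Step 2: Count signs: positive = 2, negative = 6.
Step 3: Under H0: P(positive) = 0.5, so the number of positives S ~ Bin(8, 0.5).
Step 4: Two-sided exact p-value = sum of Bin(8,0.5) probabilities at or below the observed probability = 0.289062.
Step 5: alpha = 0.05. fail to reject H0.

n_eff = 8, pos = 2, neg = 6, p = 0.289062, fail to reject H0.


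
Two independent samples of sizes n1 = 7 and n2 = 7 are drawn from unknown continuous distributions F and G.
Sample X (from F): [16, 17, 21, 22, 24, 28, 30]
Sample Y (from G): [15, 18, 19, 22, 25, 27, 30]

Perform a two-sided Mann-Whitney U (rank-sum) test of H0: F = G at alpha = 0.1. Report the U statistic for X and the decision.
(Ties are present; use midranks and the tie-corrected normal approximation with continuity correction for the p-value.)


Step 1: Combine and sort all 14 observations; assign midranks.
sorted (value, group): (15,Y), (16,X), (17,X), (18,Y), (19,Y), (21,X), (22,X), (22,Y), (24,X), (25,Y), (27,Y), (28,X), (30,X), (30,Y)
ranks: 15->1, 16->2, 17->3, 18->4, 19->5, 21->6, 22->7.5, 22->7.5, 24->9, 25->10, 27->11, 28->12, 30->13.5, 30->13.5
Step 2: Rank sum for X: R1 = 2 + 3 + 6 + 7.5 + 9 + 12 + 13.5 = 53.
Step 3: U_X = R1 - n1(n1+1)/2 = 53 - 7*8/2 = 53 - 28 = 25.
       U_Y = n1*n2 - U_X = 49 - 25 = 24.
Step 4: Ties are present, so use the tie-corrected normal approximation (with continuity correction) for the p-value.
Step 5: p-value = 1.000000; compare to alpha = 0.1. fail to reject H0.

U_X = 25, p = 1.000000, fail to reject H0 at alpha = 0.1.
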